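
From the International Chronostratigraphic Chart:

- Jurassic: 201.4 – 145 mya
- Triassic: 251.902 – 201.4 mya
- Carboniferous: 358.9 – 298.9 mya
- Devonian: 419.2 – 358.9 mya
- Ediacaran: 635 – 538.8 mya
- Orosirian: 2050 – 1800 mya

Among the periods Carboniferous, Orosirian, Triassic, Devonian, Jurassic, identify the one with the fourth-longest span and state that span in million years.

Jurassic, 56.4 million years

Start − end for each: Carboniferous 358.9 − 298.9 = 60; Orosirian 2050 − 1800 = 250; Triassic 251.902 − 201.4 = 50.502; Devonian 419.2 − 358.9 = 60.3; Jurassic 201.4 − 145 = 56.4.
Ranking these from longest: Orosirian > Devonian > Carboniferous > Jurassic > Triassic.
Position 4 in that ranking is Jurassic, which lasted 56.4 Myr.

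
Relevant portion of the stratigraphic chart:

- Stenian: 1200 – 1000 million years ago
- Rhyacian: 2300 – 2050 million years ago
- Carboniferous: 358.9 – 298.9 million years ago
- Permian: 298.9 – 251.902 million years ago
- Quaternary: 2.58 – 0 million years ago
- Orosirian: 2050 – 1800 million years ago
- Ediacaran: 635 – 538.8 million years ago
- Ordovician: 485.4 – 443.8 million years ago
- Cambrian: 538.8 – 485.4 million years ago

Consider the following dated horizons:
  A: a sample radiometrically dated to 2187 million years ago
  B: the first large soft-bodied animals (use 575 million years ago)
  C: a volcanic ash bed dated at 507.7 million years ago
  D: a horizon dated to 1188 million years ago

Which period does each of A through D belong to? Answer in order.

Match each age against the start–end ranges in the excerpt: A = 2187 Ma → Rhyacian (2300–2050); B = 575 Ma → Ediacaran (635–538.8); C = 507.7 Ma → Cambrian (538.8–485.4); D = 1188 Ma → Stenian (1200–1000).

A — Rhyacian; B — Ediacaran; C — Cambrian; D — Stenian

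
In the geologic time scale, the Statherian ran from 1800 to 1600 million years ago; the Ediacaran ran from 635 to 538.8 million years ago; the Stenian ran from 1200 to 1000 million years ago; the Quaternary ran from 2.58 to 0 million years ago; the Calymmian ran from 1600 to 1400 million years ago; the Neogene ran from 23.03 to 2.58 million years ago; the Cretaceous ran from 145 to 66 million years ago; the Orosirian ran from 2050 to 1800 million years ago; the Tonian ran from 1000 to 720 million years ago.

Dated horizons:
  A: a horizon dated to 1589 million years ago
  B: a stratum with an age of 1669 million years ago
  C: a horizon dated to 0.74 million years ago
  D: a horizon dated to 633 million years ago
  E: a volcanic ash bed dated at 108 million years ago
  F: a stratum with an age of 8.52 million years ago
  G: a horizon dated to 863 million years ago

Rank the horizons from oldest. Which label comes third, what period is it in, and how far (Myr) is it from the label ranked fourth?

Larger Ma means older, so oldest first: B 1669 > A 1589 > G 863 > D 633 > E 108 > F 8.52 > C 0.74.
Counting 3 along gives G (863 Ma); the excerpt puts that inside the Tonian, 1000–720 Ma.
Next in line is D (633 Ma), and 863 − 633 = 230 Myr.

G, in the Tonian; 230 million years to D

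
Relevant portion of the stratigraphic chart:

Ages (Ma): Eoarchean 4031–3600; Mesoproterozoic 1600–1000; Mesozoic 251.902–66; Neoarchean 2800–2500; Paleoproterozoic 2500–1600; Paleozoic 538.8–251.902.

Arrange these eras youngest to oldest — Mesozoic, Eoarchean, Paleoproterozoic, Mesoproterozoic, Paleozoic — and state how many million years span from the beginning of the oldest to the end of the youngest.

From the excerpt: Mesozoic 251.902–66; Eoarchean 4031–3600; Paleoproterozoic 2500–1600; Mesoproterozoic 1600–1000; Paleozoic 538.8–251.902 (Ma).
Larger Ma is earlier, so the oldest is Eoarchean and the youngest is Mesozoic; youngest to oldest: Mesozoic, Paleozoic, Mesoproterozoic, Paleoproterozoic, Eoarchean.
Oldest start 4031 minus youngest end 66 gives 3965 Myr overall.

Mesozoic → Paleozoic → Mesoproterozoic → Paleoproterozoic → Eoarchean; total span 3965 Myr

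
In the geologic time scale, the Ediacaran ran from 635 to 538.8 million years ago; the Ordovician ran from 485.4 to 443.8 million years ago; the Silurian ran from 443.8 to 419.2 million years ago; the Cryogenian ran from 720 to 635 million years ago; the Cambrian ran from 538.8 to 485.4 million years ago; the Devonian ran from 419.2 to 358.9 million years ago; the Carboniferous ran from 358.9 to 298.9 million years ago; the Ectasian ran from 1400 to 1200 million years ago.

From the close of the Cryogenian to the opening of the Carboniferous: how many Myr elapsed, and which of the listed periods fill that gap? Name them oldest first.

The Cryogenian closes at 635 Ma and the Carboniferous opens at 358.9 Ma, so the interval is 635 − 358.9 = 276.1 Myr.
A period fits inside if it starts at or after 635 Ma and ends at or before 358.9 Ma; oldest first that gives Ediacaran, Cambrian, Ordovician, Silurian, Devonian.

276.1 million years; Ediacaran, Cambrian, Ordovician, Silurian, Devonian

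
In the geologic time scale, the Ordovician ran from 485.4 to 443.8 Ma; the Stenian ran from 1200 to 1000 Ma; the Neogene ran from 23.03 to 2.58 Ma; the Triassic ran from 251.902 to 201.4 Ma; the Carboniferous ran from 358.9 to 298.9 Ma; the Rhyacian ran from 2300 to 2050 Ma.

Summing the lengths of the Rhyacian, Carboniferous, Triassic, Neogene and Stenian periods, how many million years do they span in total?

580.952 million years

Each duration: Rhyacian = 250; Carboniferous = 60; Triassic = 50.502; Neogene = 20.45; Stenian = 200.
Sum: 250 + 60 + 50.502 + 20.45 + 200 = 580.952 Myr.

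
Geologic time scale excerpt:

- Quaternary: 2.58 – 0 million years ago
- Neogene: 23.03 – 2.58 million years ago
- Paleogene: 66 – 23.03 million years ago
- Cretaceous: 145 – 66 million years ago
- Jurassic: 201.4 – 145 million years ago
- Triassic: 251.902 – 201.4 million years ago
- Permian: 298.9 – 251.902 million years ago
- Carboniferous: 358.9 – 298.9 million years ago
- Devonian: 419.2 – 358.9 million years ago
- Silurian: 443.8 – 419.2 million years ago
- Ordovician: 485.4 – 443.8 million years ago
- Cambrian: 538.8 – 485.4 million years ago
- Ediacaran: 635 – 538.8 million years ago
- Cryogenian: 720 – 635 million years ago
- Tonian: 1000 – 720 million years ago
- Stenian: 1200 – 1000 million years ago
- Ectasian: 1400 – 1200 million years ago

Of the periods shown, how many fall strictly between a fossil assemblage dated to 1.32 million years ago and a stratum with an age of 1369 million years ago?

15

1369 Ma sits inside the Ectasian (1400–1200) and 1.32 Ma inside the Quaternary (2.58–0); neither of those is wholly between the two dates.
The listed periods lying completely between them are Stenian, Tonian, Cryogenian, Ediacaran, Cambrian, Ordovician, Silurian, Devonian, Carboniferous, Permian, Triassic, Jurassic, Cretaceous, Paleogene, Neogene — 15 in all.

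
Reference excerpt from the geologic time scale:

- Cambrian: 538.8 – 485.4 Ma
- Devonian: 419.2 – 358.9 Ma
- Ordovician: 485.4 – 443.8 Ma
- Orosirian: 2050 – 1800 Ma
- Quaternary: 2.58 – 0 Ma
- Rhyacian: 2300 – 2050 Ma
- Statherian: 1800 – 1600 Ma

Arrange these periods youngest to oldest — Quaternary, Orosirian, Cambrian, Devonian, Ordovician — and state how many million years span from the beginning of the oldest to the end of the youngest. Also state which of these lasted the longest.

Start ages (Ma): Orosirian 2050, Cambrian 538.8, Ordovician 485.4, Devonian 419.2, Quaternary 2.58.
Ordered youngest to oldest: Quaternary, Devonian, Ordovician, Cambrian, Orosirian.
Span = 2050 − 0 = 2050 Myr.
Durations: Cambrian 53.4, Orosirian 250, Ordovician 41.6, Quaternary 2.58, Devonian 60.3 → longest is Orosirian (250 Myr).

Quaternary, Devonian, Ordovician, Cambrian, Orosirian; total span 2050 Myr; longest is Orosirian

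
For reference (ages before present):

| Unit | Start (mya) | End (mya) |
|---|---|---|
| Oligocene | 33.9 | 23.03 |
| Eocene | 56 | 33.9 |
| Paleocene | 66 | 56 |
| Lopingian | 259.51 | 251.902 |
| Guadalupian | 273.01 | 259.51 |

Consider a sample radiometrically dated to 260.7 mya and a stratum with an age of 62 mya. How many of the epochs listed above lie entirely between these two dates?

1

The older date is 260.7 Ma and the younger is 62 Ma.
Epochs with start < 260.7 and end > 62 Ma: Lopingian (259.51–251.902).
That is 1 complete epoch.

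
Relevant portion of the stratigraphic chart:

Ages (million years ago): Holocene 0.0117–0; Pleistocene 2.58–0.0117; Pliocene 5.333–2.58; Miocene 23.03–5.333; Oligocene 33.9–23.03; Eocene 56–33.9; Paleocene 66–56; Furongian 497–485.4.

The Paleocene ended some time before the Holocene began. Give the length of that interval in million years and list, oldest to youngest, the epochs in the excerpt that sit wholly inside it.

55.9883 million years; Eocene, Oligocene, Miocene, Pliocene, Pleistocene

The Paleocene closes at 56 Ma and the Holocene opens at 0.0117 Ma, so the interval is 56 − 0.0117 = 55.9883 Myr.
An epoch fits inside if it starts at or after 56 Ma and ends at or before 0.0117 Ma; oldest first that gives Eocene, Oligocene, Miocene, Pliocene, Pleistocene.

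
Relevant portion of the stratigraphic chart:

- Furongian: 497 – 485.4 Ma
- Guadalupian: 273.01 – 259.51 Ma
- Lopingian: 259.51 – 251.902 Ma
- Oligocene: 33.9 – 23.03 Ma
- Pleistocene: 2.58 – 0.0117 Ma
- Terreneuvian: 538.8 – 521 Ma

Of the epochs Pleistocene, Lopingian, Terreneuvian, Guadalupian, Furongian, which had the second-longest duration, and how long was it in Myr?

Guadalupian, 13.5 million years

Start − end for each: Pleistocene 2.58 − 0.0117 = 2.5683; Lopingian 259.51 − 251.902 = 7.608; Terreneuvian 538.8 − 521 = 17.8; Guadalupian 273.01 − 259.51 = 13.5; Furongian 497 − 485.4 = 11.6.
Ranking these from longest: Terreneuvian > Guadalupian > Furongian > Lopingian > Pleistocene.
Position 2 in that ranking is Guadalupian, which lasted 13.5 Myr.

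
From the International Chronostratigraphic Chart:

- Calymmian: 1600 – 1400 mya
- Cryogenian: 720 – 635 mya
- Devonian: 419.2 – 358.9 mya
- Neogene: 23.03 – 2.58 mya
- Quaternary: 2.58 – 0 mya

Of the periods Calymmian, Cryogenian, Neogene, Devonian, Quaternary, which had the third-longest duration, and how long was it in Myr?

Durations: Calymmian 200; Cryogenian 85; Neogene 20.45; Devonian 60.3; Quaternary 2.58 Myr.
Sorted longest-first: Calymmian (200), Cryogenian (85), Devonian (60.3), Neogene (20.45), Quaternary (2.58).
The third longest is Devonian at 60.3 Myr.

Devonian, 60.3 million years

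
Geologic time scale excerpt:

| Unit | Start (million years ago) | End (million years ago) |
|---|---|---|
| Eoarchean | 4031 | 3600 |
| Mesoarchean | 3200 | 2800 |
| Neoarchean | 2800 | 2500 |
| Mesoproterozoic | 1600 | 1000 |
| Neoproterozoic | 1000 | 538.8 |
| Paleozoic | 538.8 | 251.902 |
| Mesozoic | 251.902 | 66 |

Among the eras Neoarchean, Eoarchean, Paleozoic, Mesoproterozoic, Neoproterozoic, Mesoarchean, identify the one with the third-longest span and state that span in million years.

Durations: Neoarchean 300; Eoarchean 431; Paleozoic 286.898; Mesoproterozoic 600; Neoproterozoic 461.2; Mesoarchean 400 Myr.
Sorted longest-first: Mesoproterozoic (600), Neoproterozoic (461.2), Eoarchean (431), Mesoarchean (400), Neoarchean (300), Paleozoic (286.898).
The third longest is Eoarchean at 431 Myr.

Eoarchean, 431 million years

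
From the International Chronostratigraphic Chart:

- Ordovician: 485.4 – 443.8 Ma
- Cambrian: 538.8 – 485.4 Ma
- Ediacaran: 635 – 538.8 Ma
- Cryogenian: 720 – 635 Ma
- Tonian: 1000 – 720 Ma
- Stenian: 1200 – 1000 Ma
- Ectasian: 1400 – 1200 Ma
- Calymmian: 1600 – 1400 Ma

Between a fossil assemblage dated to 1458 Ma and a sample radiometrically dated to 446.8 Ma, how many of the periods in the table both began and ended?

6

The older date is 1458 Ma and the younger is 446.8 Ma.
Periods with start < 1458 and end > 446.8 Ma: Ectasian (1400–1200), Stenian (1200–1000), Tonian (1000–720), Cryogenian (720–635), Ediacaran (635–538.8), Cambrian (538.8–485.4).
That is 6 complete periods.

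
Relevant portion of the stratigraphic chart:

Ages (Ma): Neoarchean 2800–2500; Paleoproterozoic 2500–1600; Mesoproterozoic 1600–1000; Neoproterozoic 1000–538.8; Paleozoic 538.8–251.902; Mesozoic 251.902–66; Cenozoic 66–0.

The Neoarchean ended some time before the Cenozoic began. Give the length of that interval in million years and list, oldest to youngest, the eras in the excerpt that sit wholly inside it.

The Neoarchean closes at 2500 Ma and the Cenozoic opens at 66 Ma, so the interval is 2500 − 66 = 2434 Myr.
An era fits inside if it starts at or after 2500 Ma and ends at or before 66 Ma; oldest first that gives Paleoproterozoic, Mesoproterozoic, Neoproterozoic, Paleozoic, Mesozoic.

2434 million years; Paleoproterozoic, Mesoproterozoic, Neoproterozoic, Paleozoic, Mesozoic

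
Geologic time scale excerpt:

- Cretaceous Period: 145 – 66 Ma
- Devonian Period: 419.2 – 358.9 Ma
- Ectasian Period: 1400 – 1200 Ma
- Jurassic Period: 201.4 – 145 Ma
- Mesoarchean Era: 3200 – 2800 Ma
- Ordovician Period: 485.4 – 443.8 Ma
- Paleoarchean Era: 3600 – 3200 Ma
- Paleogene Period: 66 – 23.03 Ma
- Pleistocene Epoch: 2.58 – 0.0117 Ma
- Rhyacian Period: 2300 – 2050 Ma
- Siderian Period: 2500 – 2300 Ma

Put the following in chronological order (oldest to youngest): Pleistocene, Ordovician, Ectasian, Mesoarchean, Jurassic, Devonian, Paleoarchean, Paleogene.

Paleoarchean → Mesoarchean → Ectasian → Ordovician → Devonian → Jurassic → Paleogene → Pleistocene

Read off each span (Ma): Pleistocene 2.58–0.0117; Ordovician 485.4–443.8; Ectasian 1400–1200; Mesoarchean 3200–2800; Jurassic 201.4–145; Devonian 419.2–358.9; Paleoarchean 3600–3200; Paleogene 66–23.03.
Larger Ma is older, so oldest→youngest is Paleoarchean, Mesoarchean, Ectasian, Ordovician, Devonian, Jurassic, Paleogene, Pleistocene.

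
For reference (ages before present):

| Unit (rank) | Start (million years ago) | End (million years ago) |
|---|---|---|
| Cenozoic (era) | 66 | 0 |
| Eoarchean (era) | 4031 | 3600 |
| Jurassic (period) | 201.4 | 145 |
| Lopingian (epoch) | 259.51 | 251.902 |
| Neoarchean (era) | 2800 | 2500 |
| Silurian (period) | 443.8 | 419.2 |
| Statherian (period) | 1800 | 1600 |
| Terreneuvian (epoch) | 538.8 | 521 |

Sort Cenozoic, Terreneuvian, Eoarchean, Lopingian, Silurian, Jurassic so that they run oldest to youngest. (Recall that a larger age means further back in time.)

Eoarchean → Terreneuvian → Silurian → Lopingian → Jurassic → Cenozoic

The oldest of these is Eoarchean (starts 4031 Ma) and the youngest is Cenozoic (ends 0 Ma).
In between, by decreasing start age: Terreneuvian (538.8), Silurian (443.8), Lopingian (259.51), Jurassic (201.4).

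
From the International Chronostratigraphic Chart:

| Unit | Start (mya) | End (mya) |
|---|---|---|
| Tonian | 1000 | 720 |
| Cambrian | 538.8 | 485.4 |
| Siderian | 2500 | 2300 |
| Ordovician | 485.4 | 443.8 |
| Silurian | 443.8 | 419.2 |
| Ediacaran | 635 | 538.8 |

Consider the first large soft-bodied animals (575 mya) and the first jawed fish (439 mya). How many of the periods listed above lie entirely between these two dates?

The older date is 575 Ma and the younger is 439 Ma.
Periods with start < 575 and end > 439 Ma: Cambrian (538.8–485.4), Ordovician (485.4–443.8).
That is 2 complete periods.

2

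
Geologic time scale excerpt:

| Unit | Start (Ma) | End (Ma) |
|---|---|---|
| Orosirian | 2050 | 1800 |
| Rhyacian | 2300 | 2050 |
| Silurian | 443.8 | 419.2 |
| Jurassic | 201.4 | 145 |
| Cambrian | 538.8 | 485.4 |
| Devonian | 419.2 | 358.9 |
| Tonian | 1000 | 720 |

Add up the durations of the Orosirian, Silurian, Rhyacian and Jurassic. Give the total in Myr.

581 million years

Each duration: Orosirian = 250; Silurian = 24.6; Rhyacian = 250; Jurassic = 56.4.
Sum: 250 + 24.6 + 250 + 56.4 = 581 Myr.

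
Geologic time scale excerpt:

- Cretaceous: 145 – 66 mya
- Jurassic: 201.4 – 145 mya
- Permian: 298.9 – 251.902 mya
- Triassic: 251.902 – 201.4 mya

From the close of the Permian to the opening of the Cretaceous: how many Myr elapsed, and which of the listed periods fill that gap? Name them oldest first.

End of Permian = 251.902 Ma; start of Cretaceous = 145 Ma.
Gap = 251.902 − 145 = 106.902 Myr.
Periods wholly inside 251.902–145 Ma: Triassic (251.902–201.4), Jurassic (201.4–145).

106.902 million years; Triassic, Jurassic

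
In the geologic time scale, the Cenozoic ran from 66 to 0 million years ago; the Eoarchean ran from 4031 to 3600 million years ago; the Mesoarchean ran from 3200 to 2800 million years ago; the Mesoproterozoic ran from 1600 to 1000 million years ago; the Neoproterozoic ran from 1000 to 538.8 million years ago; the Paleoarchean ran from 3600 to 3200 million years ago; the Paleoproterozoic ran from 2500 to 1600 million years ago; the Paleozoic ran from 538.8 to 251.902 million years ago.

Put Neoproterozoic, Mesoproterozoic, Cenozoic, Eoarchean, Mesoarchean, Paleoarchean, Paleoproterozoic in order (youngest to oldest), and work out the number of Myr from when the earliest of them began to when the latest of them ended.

Cenozoic, Neoproterozoic, Mesoproterozoic, Paleoproterozoic, Mesoarchean, Paleoarchean, Eoarchean; total span 4031 Myr

From the excerpt: Neoproterozoic 1000–538.8; Mesoproterozoic 1600–1000; Cenozoic 66–0; Eoarchean 4031–3600; Mesoarchean 3200–2800; Paleoarchean 3600–3200; Paleoproterozoic 2500–1600 (Ma).
Larger Ma is earlier, so the oldest is Eoarchean and the youngest is Cenozoic; youngest to oldest: Cenozoic, Neoproterozoic, Mesoproterozoic, Paleoproterozoic, Mesoarchean, Paleoarchean, Eoarchean.
Oldest start 4031 minus youngest end 0 gives 4031 Myr overall.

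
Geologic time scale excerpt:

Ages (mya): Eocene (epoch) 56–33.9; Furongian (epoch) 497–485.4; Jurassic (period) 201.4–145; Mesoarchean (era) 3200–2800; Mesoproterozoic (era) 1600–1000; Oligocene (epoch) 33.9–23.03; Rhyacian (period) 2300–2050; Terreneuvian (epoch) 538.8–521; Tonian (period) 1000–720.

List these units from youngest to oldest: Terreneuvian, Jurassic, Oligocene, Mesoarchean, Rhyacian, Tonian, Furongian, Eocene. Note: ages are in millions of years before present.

Read off each span (Ma): Terreneuvian 538.8–521; Jurassic 201.4–145; Oligocene 33.9–23.03; Mesoarchean 3200–2800; Rhyacian 2300–2050; Tonian 1000–720; Furongian 497–485.4; Eocene 56–33.9.
Larger Ma is older, so oldest→youngest is Mesoarchean, Rhyacian, Tonian, Terreneuvian, Furongian, Jurassic, Eocene, Oligocene; reverse it for youngest→oldest.

Oligocene, then Eocene, then Jurassic, then Furongian, then Terreneuvian, then Tonian, then Rhyacian, then Mesoarchean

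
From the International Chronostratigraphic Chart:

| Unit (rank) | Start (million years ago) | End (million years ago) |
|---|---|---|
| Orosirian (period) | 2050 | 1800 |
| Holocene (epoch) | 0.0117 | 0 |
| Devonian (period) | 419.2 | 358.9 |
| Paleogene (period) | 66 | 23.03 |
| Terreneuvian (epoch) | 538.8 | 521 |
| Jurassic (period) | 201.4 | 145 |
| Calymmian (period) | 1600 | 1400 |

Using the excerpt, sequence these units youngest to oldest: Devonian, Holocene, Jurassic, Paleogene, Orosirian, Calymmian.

Holocene, then Paleogene, then Jurassic, then Devonian, then Calymmian, then Orosirian

The oldest of these is Orosirian (starts 2050 Ma) and the youngest is Holocene (ends 0 Ma).
In between, by decreasing start age: Calymmian (1600), Devonian (419.2), Jurassic (201.4), Paleogene (66).
Listing youngest first means reversing that sequence.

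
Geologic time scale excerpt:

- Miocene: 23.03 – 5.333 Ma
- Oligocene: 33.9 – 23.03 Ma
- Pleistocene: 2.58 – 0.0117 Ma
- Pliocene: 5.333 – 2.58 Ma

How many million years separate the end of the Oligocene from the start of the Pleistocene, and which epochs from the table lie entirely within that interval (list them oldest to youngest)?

20.45 million years; Miocene, Pliocene

The Oligocene closes at 23.03 Ma and the Pleistocene opens at 2.58 Ma, so the interval is 23.03 − 2.58 = 20.45 Myr.
An epoch fits inside if it starts at or after 23.03 Ma and ends at or before 2.58 Ma; oldest first that gives Miocene, Pliocene.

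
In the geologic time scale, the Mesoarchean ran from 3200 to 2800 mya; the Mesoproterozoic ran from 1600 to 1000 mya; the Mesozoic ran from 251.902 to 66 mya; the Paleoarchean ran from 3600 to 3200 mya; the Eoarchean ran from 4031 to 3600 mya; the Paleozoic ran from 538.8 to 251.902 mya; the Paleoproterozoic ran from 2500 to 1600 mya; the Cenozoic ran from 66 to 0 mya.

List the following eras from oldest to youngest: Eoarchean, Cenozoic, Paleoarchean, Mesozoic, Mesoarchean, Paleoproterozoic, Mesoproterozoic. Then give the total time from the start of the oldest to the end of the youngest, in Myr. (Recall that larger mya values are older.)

Eoarchean → Paleoarchean → Mesoarchean → Paleoproterozoic → Mesoproterozoic → Mesozoic → Cenozoic; total span 4031 Myr

From the excerpt: Eoarchean 4031–3600; Cenozoic 66–0; Paleoarchean 3600–3200; Mesozoic 251.902–66; Mesoarchean 3200–2800; Paleoproterozoic 2500–1600; Mesoproterozoic 1600–1000 (Ma).
Larger Ma is earlier, so the oldest is Eoarchean and the youngest is Cenozoic; oldest to youngest: Eoarchean, Paleoarchean, Mesoarchean, Paleoproterozoic, Mesoproterozoic, Mesozoic, Cenozoic.
Oldest start 4031 minus youngest end 0 gives 4031 Myr overall.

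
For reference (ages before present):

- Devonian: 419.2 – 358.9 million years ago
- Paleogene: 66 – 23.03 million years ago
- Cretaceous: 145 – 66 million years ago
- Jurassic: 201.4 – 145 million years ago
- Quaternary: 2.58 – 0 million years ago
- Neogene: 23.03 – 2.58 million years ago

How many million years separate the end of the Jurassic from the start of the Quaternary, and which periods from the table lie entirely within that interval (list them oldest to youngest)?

142.42 million years; Cretaceous, Paleogene, Neogene

End of Jurassic = 145 Ma; start of Quaternary = 2.58 Ma.
Gap = 145 − 2.58 = 142.42 Myr.
Periods wholly inside 145–2.58 Ma: Cretaceous (145–66), Paleogene (66–23.03), Neogene (23.03–2.58).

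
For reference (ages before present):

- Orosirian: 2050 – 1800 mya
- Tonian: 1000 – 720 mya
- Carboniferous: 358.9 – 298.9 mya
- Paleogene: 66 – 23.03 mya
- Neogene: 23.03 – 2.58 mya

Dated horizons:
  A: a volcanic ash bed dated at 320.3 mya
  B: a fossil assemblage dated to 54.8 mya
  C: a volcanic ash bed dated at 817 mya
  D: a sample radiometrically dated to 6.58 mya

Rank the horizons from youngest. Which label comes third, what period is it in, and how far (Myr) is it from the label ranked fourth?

A, in the Carboniferous; 496.7 million years to C

Smaller Ma means younger, so youngest first: D 6.58 < B 54.8 < A 320.3 < C 817.
Counting 3 along gives A (320.3 Ma); the excerpt puts that inside the Carboniferous, 358.9–298.9 Ma.
Next in line is C (817 Ma), and 817 − 320.3 = 496.7 Myr.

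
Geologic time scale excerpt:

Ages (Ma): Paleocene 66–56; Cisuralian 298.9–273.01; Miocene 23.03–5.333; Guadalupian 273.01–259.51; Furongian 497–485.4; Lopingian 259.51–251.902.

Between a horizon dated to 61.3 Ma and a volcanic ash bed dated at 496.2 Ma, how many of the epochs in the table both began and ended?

The older date is 496.2 Ma and the younger is 61.3 Ma.
Epochs with start < 496.2 and end > 61.3 Ma: Cisuralian (298.9–273.01), Guadalupian (273.01–259.51), Lopingian (259.51–251.902).
That is 3 complete epochs.

3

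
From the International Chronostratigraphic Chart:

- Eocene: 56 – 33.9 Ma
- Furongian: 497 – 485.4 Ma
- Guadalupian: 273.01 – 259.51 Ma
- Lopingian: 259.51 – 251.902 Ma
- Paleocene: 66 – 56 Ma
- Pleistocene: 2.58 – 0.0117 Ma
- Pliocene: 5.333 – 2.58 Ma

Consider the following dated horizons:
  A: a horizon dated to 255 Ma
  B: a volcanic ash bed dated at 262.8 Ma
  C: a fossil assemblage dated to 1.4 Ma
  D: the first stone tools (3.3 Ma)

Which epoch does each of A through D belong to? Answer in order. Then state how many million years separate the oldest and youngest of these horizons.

A: 255 Ma lies in 259.51–251.902 Ma, so Lopingian.
B: 262.8 Ma lies in 273.01–259.51 Ma, so Guadalupian.
C: 1.4 Ma lies in 2.58–0.0117 Ma, so Pleistocene.
D: 3.3 Ma lies in 5.333–2.58 Ma, so Pliocene.
Oldest = 262.8 Ma, youngest = 1.4 Ma → span 261.4 Myr.

A — Lopingian; B — Guadalupian; C — Pleistocene; D — Pliocene; span 261.4 million years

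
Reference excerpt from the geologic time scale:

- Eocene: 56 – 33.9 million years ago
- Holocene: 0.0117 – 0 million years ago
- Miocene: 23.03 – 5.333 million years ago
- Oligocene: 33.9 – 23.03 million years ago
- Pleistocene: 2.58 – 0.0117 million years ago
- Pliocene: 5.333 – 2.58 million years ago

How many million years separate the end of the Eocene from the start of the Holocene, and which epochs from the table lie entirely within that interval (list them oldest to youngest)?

33.8883 million years; Oligocene, Miocene, Pliocene, Pleistocene

The Eocene closes at 33.9 Ma and the Holocene opens at 0.0117 Ma, so the interval is 33.9 − 0.0117 = 33.8883 Myr.
An epoch fits inside if it starts at or after 33.9 Ma and ends at or before 0.0117 Ma; oldest first that gives Oligocene, Miocene, Pliocene, Pleistocene.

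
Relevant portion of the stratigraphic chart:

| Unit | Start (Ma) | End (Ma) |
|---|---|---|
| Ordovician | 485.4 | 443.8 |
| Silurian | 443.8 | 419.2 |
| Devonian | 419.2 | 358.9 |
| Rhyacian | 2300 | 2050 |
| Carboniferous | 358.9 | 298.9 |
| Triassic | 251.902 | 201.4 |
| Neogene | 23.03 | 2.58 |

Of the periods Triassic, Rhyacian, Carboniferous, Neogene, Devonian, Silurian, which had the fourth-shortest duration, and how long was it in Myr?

Durations: Triassic 50.502; Rhyacian 250; Carboniferous 60; Neogene 20.45; Devonian 60.3; Silurian 24.6 Myr.
Sorted shortest-first: Neogene (20.45), Silurian (24.6), Triassic (50.502), Carboniferous (60), Devonian (60.3), Rhyacian (250).
The fourth shortest is Carboniferous at 60 Myr.

Carboniferous, 60 million years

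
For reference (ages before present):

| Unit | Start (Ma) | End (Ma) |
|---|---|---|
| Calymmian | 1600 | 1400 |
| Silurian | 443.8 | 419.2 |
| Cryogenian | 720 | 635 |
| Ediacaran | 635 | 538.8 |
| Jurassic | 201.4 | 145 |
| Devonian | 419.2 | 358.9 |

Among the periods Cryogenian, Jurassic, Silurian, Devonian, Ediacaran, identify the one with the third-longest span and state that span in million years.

Start − end for each: Cryogenian 720 − 635 = 85; Jurassic 201.4 − 145 = 56.4; Silurian 443.8 − 419.2 = 24.6; Devonian 419.2 − 358.9 = 60.3; Ediacaran 635 − 538.8 = 96.2.
Ranking these from longest: Ediacaran > Cryogenian > Devonian > Jurassic > Silurian.
Position 3 in that ranking is Devonian, which lasted 60.3 Myr.

Devonian, 60.3 million years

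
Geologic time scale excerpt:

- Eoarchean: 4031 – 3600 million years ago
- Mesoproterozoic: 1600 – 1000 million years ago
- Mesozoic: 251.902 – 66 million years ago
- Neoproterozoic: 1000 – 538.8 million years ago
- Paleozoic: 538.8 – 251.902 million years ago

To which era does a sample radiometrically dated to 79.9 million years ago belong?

Mesozoic

79.9 Ma lies between 251.902 and 66 Ma, so it falls in the Mesozoic.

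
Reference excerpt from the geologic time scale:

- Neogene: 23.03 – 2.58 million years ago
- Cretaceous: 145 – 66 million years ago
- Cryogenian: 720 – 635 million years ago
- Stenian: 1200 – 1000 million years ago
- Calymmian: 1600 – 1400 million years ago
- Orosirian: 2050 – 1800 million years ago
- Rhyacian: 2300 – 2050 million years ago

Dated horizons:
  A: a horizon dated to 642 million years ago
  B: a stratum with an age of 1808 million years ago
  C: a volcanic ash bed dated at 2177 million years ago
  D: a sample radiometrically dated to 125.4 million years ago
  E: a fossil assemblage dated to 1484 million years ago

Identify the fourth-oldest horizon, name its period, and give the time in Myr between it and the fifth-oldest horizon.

A, in the Cryogenian; 516.6 million years to D

Sorted oldest-first by Ma: C (2177), B (1808), E (1484), A (642), D (125.4).
The fourth oldest is A at 642 Ma, which lies in 720–635 Ma: the Cryogenian.
The fifth oldest is D at 125.4 Ma; separation = |642 − 125.4| = 516.6 Myr.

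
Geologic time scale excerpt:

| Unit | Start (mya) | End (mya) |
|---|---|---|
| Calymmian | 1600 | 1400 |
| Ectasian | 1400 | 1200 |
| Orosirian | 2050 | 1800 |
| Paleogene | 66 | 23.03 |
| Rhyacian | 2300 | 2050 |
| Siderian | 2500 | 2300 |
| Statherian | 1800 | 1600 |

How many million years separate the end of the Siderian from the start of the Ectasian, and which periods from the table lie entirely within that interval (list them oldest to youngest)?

The Siderian closes at 2300 Ma and the Ectasian opens at 1400 Ma, so the interval is 2300 − 1400 = 900 Myr.
A period fits inside if it starts at or after 2300 Ma and ends at or before 1400 Ma; oldest first that gives Rhyacian, Orosirian, Statherian, Calymmian.

900 million years; Rhyacian, Orosirian, Statherian, Calymmian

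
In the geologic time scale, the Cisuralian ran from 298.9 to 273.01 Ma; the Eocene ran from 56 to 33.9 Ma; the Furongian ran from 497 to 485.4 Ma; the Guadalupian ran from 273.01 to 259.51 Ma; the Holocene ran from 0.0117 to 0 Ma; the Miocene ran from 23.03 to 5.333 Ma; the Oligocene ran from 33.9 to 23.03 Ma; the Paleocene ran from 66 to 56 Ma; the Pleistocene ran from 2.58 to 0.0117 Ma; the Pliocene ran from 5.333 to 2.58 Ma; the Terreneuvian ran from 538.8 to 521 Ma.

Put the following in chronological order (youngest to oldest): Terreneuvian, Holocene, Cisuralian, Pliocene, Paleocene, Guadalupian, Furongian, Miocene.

Holocene, Pliocene, Miocene, Paleocene, Guadalupian, Cisuralian, Furongian, Terreneuvian

Sorting by start age (ascending Ma, since larger Ma = older): Holocene start 0.0117, Pliocene start 5.333, Miocene start 23.03, Paleocene start 66, Guadalupian start 273.01, Cisuralian start 298.9, Furongian start 497, Terreneuvian start 538.8.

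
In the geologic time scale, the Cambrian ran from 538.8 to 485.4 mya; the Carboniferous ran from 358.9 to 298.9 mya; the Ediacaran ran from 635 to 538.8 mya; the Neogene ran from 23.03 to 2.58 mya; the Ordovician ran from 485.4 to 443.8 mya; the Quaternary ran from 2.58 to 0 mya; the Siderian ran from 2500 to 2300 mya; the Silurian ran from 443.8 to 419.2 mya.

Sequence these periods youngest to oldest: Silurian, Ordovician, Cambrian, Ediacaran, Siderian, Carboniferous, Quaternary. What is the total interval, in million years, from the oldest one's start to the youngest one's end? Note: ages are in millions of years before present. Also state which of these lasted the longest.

Quaternary → Carboniferous → Silurian → Ordovician → Cambrian → Ediacaran → Siderian; total span 2500 Myr; longest is Siderian

Start ages (Ma): Siderian 2500, Ediacaran 635, Cambrian 538.8, Ordovician 485.4, Silurian 443.8, Carboniferous 358.9, Quaternary 2.58.
Ordered youngest to oldest: Quaternary, Carboniferous, Silurian, Ordovician, Cambrian, Ediacaran, Siderian.
Span = 2500 − 0 = 2500 Myr.
Durations: Cambrian 53.4, Siderian 200, Ediacaran 96.2, Silurian 24.6, Ordovician 41.6, Quaternary 2.58, Carboniferous 60 → longest is Siderian (200 Myr).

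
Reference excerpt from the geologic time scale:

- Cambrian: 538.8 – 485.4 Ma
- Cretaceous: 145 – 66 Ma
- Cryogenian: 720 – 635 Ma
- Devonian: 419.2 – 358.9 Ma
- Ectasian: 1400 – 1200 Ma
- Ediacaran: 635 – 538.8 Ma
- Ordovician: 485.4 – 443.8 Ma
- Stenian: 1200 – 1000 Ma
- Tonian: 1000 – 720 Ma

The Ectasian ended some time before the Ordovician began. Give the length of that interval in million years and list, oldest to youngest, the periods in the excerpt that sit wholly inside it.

The Ectasian closes at 1200 Ma and the Ordovician opens at 485.4 Ma, so the interval is 1200 − 485.4 = 714.6 Myr.
A period fits inside if it starts at or after 1200 Ma and ends at or before 485.4 Ma; oldest first that gives Stenian, Tonian, Cryogenian, Ediacaran, Cambrian.

714.6 million years; Stenian, Tonian, Cryogenian, Ediacaran, Cambrian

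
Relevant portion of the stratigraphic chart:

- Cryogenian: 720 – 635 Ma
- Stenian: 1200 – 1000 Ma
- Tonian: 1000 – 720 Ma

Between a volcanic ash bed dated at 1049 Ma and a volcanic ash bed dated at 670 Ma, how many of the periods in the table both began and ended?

1

The older date is 1049 Ma and the younger is 670 Ma.
Periods with start < 1049 and end > 670 Ma: Tonian (1000–720).
That is 1 complete period.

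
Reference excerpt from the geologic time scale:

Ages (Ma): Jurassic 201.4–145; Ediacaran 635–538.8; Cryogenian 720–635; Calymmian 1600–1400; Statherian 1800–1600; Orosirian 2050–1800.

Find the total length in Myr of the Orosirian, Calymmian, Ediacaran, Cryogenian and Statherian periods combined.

831.2 million years

Duration is start − end for each: (2050 − 1800) + (1600 − 1400) + (635 − 538.8) + (720 − 635) + (1800 − 1600).
That is 250 + 200 + 96.2 + 85 + 200, which totals 831.2 million years.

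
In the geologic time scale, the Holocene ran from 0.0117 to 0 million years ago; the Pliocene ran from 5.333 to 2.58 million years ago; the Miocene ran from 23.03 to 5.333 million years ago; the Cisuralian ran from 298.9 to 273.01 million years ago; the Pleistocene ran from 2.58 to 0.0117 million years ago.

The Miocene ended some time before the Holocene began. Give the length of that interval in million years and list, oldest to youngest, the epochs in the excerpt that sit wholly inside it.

5.3213 million years; Pliocene, Pleistocene

The Miocene closes at 5.333 Ma and the Holocene opens at 0.0117 Ma, so the interval is 5.333 − 0.0117 = 5.3213 Myr.
An epoch fits inside if it starts at or after 5.333 Ma and ends at or before 0.0117 Ma; oldest first that gives Pliocene, Pleistocene.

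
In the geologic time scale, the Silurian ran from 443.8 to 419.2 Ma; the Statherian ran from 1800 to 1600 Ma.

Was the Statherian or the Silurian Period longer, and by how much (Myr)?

Statherian: 1800 − 1600 = 200 Myr.
Silurian: 443.8 − 419.2 = 24.6 Myr.
Difference: 200 − 24.6 = 175.4 Myr, so the Statherian was longer.

Statherian, by 175.4 million years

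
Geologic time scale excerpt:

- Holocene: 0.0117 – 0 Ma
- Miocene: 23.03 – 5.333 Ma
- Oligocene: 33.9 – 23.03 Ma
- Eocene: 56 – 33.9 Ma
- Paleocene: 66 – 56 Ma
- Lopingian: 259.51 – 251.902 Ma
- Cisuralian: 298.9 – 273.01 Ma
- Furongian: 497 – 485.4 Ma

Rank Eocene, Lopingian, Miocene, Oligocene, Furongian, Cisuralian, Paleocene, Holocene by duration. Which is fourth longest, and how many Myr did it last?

Furongian, 11.6 million years

Durations: Eocene 22.1; Lopingian 7.608; Miocene 17.697; Oligocene 10.87; Furongian 11.6; Cisuralian 25.89; Paleocene 10; Holocene 0.0117 Myr.
Sorted longest-first: Cisuralian (25.89), Eocene (22.1), Miocene (17.697), Furongian (11.6), Oligocene (10.87), Paleocene (10), Lopingian (7.608), Holocene (0.0117).
The fourth longest is Furongian at 11.6 Myr.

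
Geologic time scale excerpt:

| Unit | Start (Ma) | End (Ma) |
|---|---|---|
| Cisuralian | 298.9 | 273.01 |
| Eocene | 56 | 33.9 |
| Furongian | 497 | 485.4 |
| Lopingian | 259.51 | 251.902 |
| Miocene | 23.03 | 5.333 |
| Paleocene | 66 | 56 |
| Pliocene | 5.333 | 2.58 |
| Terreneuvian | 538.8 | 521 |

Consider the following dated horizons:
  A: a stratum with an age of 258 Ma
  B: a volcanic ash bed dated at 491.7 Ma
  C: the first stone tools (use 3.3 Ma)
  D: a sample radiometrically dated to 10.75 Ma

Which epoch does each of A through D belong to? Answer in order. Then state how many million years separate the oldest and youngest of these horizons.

Match each age against the start–end ranges in the excerpt: A = 258 Ma → Lopingian (259.51–251.902); B = 491.7 Ma → Furongian (497–485.4); C = 3.3 Ma → Pliocene (5.333–2.58); D = 10.75 Ma → Miocene (23.03–5.333).
The largest age is 491.7 Ma and the smallest is 3.3 Ma; their difference is 488.4 Myr.

A — Lopingian; B — Furongian; C — Pliocene; D — Miocene; span 488.4 million years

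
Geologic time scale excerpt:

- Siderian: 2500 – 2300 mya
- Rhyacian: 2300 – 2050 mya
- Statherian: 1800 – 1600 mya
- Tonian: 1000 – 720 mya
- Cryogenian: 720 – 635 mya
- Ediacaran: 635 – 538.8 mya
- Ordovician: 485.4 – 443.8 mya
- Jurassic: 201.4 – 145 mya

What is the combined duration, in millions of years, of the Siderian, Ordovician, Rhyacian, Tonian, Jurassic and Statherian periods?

Duration is start − end for each: (2500 − 2300) + (485.4 − 443.8) + (2300 − 2050) + (1000 − 720) + (201.4 − 145) + (1800 − 1600).
That is 200 + 41.6 + 250 + 280 + 56.4 + 200, which totals 1028 million years.

1028 million years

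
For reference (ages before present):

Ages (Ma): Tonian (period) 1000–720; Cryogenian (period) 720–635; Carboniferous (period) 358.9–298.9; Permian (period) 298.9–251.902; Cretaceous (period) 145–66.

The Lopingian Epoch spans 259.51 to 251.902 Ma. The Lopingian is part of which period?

The Lopingian (259.51–251.902 Ma) lies entirely within 298.9–251.902 Ma, the Permian Period.

Permian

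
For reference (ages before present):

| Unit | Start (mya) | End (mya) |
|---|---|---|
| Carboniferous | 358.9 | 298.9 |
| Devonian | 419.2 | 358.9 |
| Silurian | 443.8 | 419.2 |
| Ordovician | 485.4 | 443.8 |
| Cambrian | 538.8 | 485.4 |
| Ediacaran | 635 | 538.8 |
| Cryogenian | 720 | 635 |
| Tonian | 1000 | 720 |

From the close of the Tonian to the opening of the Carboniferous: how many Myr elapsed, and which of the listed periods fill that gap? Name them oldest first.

361.1 million years; Cryogenian, Ediacaran, Cambrian, Ordovician, Silurian, Devonian

The Tonian closes at 720 Ma and the Carboniferous opens at 358.9 Ma, so the interval is 720 − 358.9 = 361.1 Myr.
A period fits inside if it starts at or after 720 Ma and ends at or before 358.9 Ma; oldest first that gives Cryogenian, Ediacaran, Cambrian, Ordovician, Silurian, Devonian.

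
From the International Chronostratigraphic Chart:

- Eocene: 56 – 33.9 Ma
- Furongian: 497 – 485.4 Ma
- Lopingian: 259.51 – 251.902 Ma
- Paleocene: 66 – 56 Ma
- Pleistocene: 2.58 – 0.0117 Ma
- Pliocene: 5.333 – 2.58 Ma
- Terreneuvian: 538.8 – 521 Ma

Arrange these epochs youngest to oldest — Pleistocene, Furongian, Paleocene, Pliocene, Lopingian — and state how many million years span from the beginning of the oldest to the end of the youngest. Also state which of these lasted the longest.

From the excerpt: Pleistocene 2.58–0.0117; Furongian 497–485.4; Paleocene 66–56; Pliocene 5.333–2.58; Lopingian 259.51–251.902 (Ma).
Larger Ma is earlier, so the oldest is Furongian and the youngest is Pleistocene; youngest to oldest: Pleistocene, Pliocene, Paleocene, Lopingian, Furongian.
Oldest start 497 minus youngest end 0.0117 gives 496.9883 Myr overall.
Individual lengths (start − end): Pliocene 2.753; Paleocene 10; Lopingian 7.608; Furongian 11.6; Pleistocene 2.5683. The largest is Furongian at 11.6 Myr.

Pleistocene → Pliocene → Paleocene → Lopingian → Furongian; total span 496.9883 Myr; longest is Furongian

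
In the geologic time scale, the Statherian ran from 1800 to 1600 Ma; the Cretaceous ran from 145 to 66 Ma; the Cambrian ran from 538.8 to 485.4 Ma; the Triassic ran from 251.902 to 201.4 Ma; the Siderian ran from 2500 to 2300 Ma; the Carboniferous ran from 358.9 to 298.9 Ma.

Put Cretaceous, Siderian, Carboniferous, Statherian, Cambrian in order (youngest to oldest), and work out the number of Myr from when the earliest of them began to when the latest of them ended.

Cretaceous → Carboniferous → Cambrian → Statherian → Siderian; total span 2434 Myr

Start ages (Ma): Siderian 2500, Statherian 1800, Cambrian 538.8, Carboniferous 358.9, Cretaceous 145.
Ordered youngest to oldest: Cretaceous, Carboniferous, Cambrian, Statherian, Siderian.
Span = 2500 − 66 = 2434 Myr.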